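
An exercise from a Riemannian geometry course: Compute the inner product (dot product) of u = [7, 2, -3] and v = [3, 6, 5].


The inner product u . v = sum of u_i * v_i.
Term-by-term: 7 * 3, 2 * 6, -3 * 5
Products: 21, 12, -15
Sum = 21 + 12 + -15 = 18

18


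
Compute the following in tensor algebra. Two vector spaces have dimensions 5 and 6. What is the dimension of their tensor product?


The dimension of a tensor product is the product of dimensions.
dim(V) = 5, dim(W) = 6
dim(V (x) W) = 5 * 6 = 30

30


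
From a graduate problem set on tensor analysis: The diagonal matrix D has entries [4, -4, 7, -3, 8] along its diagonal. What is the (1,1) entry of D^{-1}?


For a diagonal matrix, the inverse has entries (D^{-1})_{ii} = 1/d_{ii}.
The diagonal entries are: d_{11} = 4, d_{22} = -4, d_{33} = 7, d_{44} = -3, d_{55} = 8
We need (D^{-1})_{11} = 1/d_{11} = 1/4 = 1/4

1/4


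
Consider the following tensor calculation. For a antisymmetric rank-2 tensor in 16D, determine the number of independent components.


A antisymmetric rank-2 tensor in d dimensions has d(d-1)/2 independent components.
d = 16
d(d-1)/2 = 16 * 15 / 2 = 240 / 2 = 120

120


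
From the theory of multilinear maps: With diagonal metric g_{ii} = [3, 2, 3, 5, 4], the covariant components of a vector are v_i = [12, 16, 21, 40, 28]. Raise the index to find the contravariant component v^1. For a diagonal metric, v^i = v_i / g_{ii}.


To raise an index with a diagonal metric: v^i = v_i / g_{ii}.
For index 1: v_1 = 12, g_{11} = 3
v^1 = 12 / 3 = 4

4


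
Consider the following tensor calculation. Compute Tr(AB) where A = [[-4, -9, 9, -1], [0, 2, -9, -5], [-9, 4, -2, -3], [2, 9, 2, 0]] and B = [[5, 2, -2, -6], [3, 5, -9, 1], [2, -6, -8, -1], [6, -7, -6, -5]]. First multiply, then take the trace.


Tr(AB) = sum_i (AB)_{ii} where (AB)_{ii} = sum_k A_{ik} B_{ki}.
(AB)_{11} = -4*5 + -9*3 + 9*2 + -1*6 = -35
(AB)_{22} = 0*2 + 2*5 + -9*-6 + -5*-7 = 99
(AB)_{33} = -9*-2 + 4*-9 + -2*-8 + -3*-6 = 16
(AB)_{44} = 2*-6 + 9*1 + 2*-1 + 0*-5 = -5
Tr(AB) = -35 + 99 + 16 + -5 = 75

75


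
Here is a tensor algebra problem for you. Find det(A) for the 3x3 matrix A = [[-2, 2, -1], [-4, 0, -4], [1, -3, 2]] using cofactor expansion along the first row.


Expanding along the first row, det(A) = a11*M_11 - a12*M_12 + a13*M_13, where M_1j is the (1,j) minor.
Minor M_11 = 0*2 - -4*-3 = -12
Minor M_12 = -4*2 - -4*1 = -4
Minor M_13 = -4*-3 - 0*1 = 12
det = -2*(-12) - 2*(-4) + -1*(12)
    = 24 - -8 + -12
    = 20

20


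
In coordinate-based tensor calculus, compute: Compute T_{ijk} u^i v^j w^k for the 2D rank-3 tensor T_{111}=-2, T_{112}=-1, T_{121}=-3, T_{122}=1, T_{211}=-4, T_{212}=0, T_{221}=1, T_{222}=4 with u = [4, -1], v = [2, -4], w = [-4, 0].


S = sum over i,j,k of T_{ijk} u_i v_j w_k. Expanding all 8 terms:
T_{111}*u_1*v_1*w_1 = -2*4*2*-4 = 64  (running total: 64)
T_{112}*u_1*v_1*w_2 = -1*4*2*0 = 0  (running total: 64)
T_{121}*u_1*v_2*w_1 = -3*4*-4*-4 = -192  (running total: -128)
T_{122}*u_1*v_2*w_2 = 1*4*-4*0 = 0  (running total: -128)
T_{211}*u_2*v_1*w_1 = -4*-1*2*-4 = -32  (running total: -160)
T_{212}*u_2*v_1*w_2 = 0*-1*2*0 = 0  (running total: -160)
T_{221}*u_2*v_2*w_1 = 1*-1*-4*-4 = -16  (running total: -176)
T_{222}*u_2*v_2*w_2 = 4*-1*-4*0 = 0  (running total: -176)
S = -176

-176


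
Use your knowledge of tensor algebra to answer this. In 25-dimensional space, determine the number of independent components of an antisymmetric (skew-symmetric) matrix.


An antisymmetric rank-2 tensor satisfies A_{ij} = -A_{ji}, so diagonal entries are zero.
The independent components are the upper-triangular entries: C(n, 2) = n(n-1)/2.
n = 25
C(25, 2) = 25 * 24 / 2 = 600 / 2 = 300

300


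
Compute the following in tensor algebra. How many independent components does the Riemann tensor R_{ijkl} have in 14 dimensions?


The Riemann tensor in d dimensions has d^2(d^2 - 1)/12 independent components.
d = 14, so d^2 = 196
d^2 - 1 = 195
d^2(d^2 - 1) = 196 * 195 = 38220
Divide by 12: 38220 / 12 = 3185

3185


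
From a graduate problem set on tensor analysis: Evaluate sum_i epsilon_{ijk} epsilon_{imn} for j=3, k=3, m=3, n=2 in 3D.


Using the identity: epsilon_{ijk} epsilon_{imn} = delta_{jm} delta_{kn} - delta_{jn} delta_{km}.
delta_{33} = 1
delta_{32} = 0
delta_{32} = 0
delta_{33} = 1
Result = 1 * 0 - 0 * 1 = 0 - 0 = 0

0


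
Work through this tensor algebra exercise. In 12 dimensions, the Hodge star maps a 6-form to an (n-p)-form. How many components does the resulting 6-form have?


The Hodge dual of a p-form on an n-dimensional manifold is an (n-p)-form.
n = 12, p = 6, so dual degree = 12 - 6 = 6
The number of components is C(n, n-p) = C(12, 6) = 924

924


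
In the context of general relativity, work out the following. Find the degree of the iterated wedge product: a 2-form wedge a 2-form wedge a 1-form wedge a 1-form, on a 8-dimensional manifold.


The degree of a wedge product is the sum of the degrees of the individual forms.
Degrees: 2, 2, 1, 1
Total degree = 2 + 2 + 1 + 1 = 6

6


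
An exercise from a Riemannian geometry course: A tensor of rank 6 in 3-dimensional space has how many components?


The number of components of a rank-r tensor in d dimensions is d^r.
Here d = 3 and r = 6.
3^6 = 729

729


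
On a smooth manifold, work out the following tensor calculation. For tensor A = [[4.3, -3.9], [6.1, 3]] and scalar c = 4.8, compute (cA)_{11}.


Scalar multiplication: (cA)_{ij} = c * A_{ij}.
c = 4.8
A_{11} = 4.3
(cA)_{11} = 4.8 * 4.3 = 20.64

20.64


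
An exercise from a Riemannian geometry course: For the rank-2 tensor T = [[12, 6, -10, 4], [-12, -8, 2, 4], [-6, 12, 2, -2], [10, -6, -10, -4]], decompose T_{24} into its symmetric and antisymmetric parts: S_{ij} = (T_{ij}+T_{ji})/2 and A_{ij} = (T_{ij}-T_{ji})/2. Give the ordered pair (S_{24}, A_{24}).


T_{24} = 4
T_{42} = -6
S_{24} = (4 + -6)/2 = -2/2 = -1
A_{24} = (4 - -6)/2 = 10/2 = 5
Check: S + A = -1 + 5 = 4 = T_{24}.

(-1, 5)


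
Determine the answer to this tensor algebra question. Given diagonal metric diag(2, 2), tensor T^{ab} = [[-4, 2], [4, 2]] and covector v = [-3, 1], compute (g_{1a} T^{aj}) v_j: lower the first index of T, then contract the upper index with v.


Step 1: lower the first index. For a diagonal metric, g_{ia} T^{aj} = g_{ii} T^{ij} (no sum on i).
g_{11} = 2
S_1{}^1 = 2 * T^{11} = 2 * -4 = -8
S_1{}^2 = 2 * T^{12} = 2 * 2 = 4
Step 2: contract S_1{}^j with v_j.
S_1{}^1 * v_1 = -8 * -3 = 24
S_1{}^2 * v_2 = 4 * 1 = 4
Result = 24 + 4 = 28

28


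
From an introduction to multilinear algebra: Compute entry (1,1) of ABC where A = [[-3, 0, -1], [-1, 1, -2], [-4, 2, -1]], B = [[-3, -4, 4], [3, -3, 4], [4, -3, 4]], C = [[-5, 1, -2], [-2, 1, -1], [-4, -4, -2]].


(ABC)_{11} = sum_m (AB)_{1m} C_{m1}. First compute row 1 of AB.
(AB)_{11} = -3*-3 + 0*3 + -1*4 = 5
(AB)_{12} = -3*-4 + 0*-3 + -1*-3 = 15
(AB)_{13} = -3*4 + 0*4 + -1*4 = -16
Now contract with column 1 of C:
(AB)_{11} * C_{11} = 5 * -5 = -25
(AB)_{12} * C_{21} = 15 * -2 = -30
(AB)_{13} * C_{31} = -16 * -4 = 64
(ABC)_{11} = -25 + -30 + 64 = 9

9


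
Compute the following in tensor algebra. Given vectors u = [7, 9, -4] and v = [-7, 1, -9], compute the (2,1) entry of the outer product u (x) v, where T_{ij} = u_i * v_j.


The outer product entry T_{ij} = u_i * v_j.
We need i=2, j=1.
u_2 = 9, v_1 = -7
T_{2,1} = 9 * -7 = -63

-63


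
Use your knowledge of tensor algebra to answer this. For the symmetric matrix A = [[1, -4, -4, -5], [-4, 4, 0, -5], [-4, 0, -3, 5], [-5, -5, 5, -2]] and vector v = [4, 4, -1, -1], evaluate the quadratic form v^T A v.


First compute Av:
(Av)_1 = 1*4 + -4*4 + -4*-1 + -5*-1 = -3
(Av)_2 = -4*4 + 4*4 + 0*-1 + -5*-1 = 5
(Av)_3 = -4*4 + 0*4 + -3*-1 + 5*-1 = -18
(Av)_4 = -5*4 + -5*4 + 5*-1 + -2*-1 = -43
Av = [-3, 5, -18, -43]
Then v^T (Av) = 4*-3 + 4*5 + -1*-18 + -1*-43
= -12 + 20 + 18 + 43 = 69

69


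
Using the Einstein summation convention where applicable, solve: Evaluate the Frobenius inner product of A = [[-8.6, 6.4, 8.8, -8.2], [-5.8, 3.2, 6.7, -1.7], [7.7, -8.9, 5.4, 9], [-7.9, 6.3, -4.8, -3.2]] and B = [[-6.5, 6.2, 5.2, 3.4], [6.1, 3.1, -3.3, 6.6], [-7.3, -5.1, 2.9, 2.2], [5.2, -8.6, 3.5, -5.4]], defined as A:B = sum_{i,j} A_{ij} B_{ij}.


A:B = sum over all i,j of A_{ij} * B_{ij}.
Row 1: -8.6*-6.5=55.9, 6.4*6.2=39.68, 8.8*5.2=45.76, -8.2*3.4=-27.88 => row sum = 113.46
Row 2: -5.8*6.1=-35.38, 3.2*3.1=9.92, 6.7*-3.3=-22.11, -1.7*6.6=-11.22 => row sum = -58.79
Row 3: 7.7*-7.3=-56.21, -8.9*-5.1=45.39, 5.4*2.9=15.66, 9*2.2=19.8 => row sum = 24.64
Row 4: -7.9*5.2=-41.08, 6.3*-8.6=-54.18, -4.8*3.5=-16.8, -3.2*-5.4=17.28 => row sum = -94.78
Total = 113.46 + -58.79 + 24.64 + -94.78 = -15.47

-15.47


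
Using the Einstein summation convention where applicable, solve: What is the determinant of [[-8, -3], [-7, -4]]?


For a 2x2 matrix [[a, b], [c, d]], det = a*d - b*c.
a = -8, b = -3, c = -7, d = -4
a*d = -8 * -4 = 32
b*c = -3 * -7 = 21
det = 32 - 21 = 11

11


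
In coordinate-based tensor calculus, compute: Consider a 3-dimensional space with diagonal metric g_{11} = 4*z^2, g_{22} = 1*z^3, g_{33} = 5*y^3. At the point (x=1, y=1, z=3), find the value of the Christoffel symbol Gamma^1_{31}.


For a diagonal metric, Gamma^k_{ij} = (1/2) g^{kk} (dg_{ik}/dx_j + dg_{jk}/dx_i - dg_{ij}/dx_k).
The metric is diagonal, so g_{ab} = 0 for a != b.
At the given point: g_{11} = 36, g_{22} = 27, g_{33} = 5
g^{11} = 1/36
dg_{31}/dx_1 = 0 (off-diagonal)
dg_{11}/dx_3 = dg_{11}/dx_3 = 24
dg_{31}/dx_1 = 0 (off-diagonal)
Numerator = 0 + 24 - 0 = 24
Gamma^1_{31} = 24 / (2 * 36) = 1/3

1/3


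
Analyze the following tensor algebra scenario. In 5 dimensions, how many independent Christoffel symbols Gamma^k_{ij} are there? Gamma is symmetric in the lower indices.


Christoffel symbols Gamma^k_{ij} are symmetric in i,j, so there are d * d(d+1)/2 independent symbols.
d = 5
d(d+1)/2 = 5 * 6 / 2 = 15
Total = 5 * 15 = 75

75


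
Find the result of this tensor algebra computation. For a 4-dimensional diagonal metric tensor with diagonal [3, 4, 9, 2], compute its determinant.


For a diagonal metric, the determinant is the product of diagonal entries.
Diagonal entries: 3, 4, 9, 2
det(g) = 3 * 4 * 9 * 2 = 216

216


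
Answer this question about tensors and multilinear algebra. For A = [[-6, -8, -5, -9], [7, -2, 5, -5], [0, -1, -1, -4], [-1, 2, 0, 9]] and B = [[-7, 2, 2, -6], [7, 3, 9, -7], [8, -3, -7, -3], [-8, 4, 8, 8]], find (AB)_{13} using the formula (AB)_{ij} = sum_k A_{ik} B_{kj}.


(AB)_{ij} = sum_k A_{ik} B_{kj}.
For i=1, j=3:
A_{11} * B_{13} = -6 * 2 = -12
A_{12} * B_{23} = -8 * 9 = -72
A_{13} * B_{33} = -5 * -7 = 35
A_{14} * B_{43} = -9 * 8 = -72
Sum = -12 + -72 + 35 + -72 = -121

-121


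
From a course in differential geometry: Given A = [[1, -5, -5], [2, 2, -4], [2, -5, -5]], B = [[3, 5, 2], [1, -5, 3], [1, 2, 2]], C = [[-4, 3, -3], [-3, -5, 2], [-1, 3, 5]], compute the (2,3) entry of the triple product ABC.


(ABC)_{23} = sum_m (AB)_{2m} C_{m3}. First compute row 2 of AB.
(AB)_{21} = 2*3 + 2*1 + -4*1 = 4
(AB)_{22} = 2*5 + 2*-5 + -4*2 = -8
(AB)_{23} = 2*2 + 2*3 + -4*2 = 2
Now contract with column 3 of C:
(AB)_{21} * C_{13} = 4 * -3 = -12
(AB)_{22} * C_{23} = -8 * 2 = -16
(AB)_{23} * C_{33} = 2 * 5 = 10
(ABC)_{23} = -12 + -16 + 10 = -18

-18


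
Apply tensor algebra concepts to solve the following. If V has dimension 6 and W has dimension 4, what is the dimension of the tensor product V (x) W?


The dimension of a tensor product is the product of dimensions.
dim(V) = 6, dim(W) = 4
dim(V (x) W) = 6 * 4 = 24

24


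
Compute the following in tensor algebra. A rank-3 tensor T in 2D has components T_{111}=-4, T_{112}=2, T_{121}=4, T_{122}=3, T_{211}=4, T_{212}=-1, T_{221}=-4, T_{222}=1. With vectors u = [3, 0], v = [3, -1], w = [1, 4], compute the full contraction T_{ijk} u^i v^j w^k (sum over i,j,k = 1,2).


S = sum over i,j,k of T_{ijk} u_i v_j w_k. Expanding all 8 terms:
T_{111}*u_1*v_1*w_1 = -4*3*3*1 = -36  (running total: -36)
T_{112}*u_1*v_1*w_2 = 2*3*3*4 = 72  (running total: 36)
T_{121}*u_1*v_2*w_1 = 4*3*-1*1 = -12  (running total: 24)
T_{122}*u_1*v_2*w_2 = 3*3*-1*4 = -36  (running total: -12)
T_{211}*u_2*v_1*w_1 = 4*0*3*1 = 0  (running total: -12)
T_{212}*u_2*v_1*w_2 = -1*0*3*4 = 0  (running total: -12)
T_{221}*u_2*v_2*w_1 = -4*0*-1*1 = 0  (running total: -12)
T_{222}*u_2*v_2*w_2 = 1*0*-1*4 = 0  (running total: -12)
S = -12

-12


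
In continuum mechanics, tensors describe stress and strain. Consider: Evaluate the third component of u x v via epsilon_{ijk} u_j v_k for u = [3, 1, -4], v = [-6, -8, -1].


(u x v)_3 = sum_{j,k} epsilon_{3jk} u_j v_k. Only permutations of (1,2,3) contribute; the two non-zero terms are:
eps_{312} u_1 v_2 = 1 * 3 * -8 = -24
eps_{321} u_2 v_1 = -1 * 1 * -6 = 6
(u x v)_3 = -18

-18


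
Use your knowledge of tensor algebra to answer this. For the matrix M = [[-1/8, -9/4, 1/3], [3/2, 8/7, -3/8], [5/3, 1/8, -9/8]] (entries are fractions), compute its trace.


The trace is the sum of diagonal entries.
Diagonal: M[1,1] = -1/8, M[2,2] = 8/7, M[3,3] = -9/8
Tr(M) = -1/8 + 8/7 + -9/8
Computing step by step:
After adding M[1,1]: -1/8
After adding M[2,2]: 57/56
After adding M[3,3]: -3/28
Tr(M) = -3/28

-3/28


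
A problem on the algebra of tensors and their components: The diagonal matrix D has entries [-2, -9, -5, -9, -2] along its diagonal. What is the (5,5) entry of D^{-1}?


For a diagonal matrix, the inverse has entries (D^{-1})_{ii} = 1/d_{ii}.
The diagonal entries are: d_{11} = -2, d_{22} = -9, d_{33} = -5, d_{44} = -9, d_{55} = -2
We need (D^{-1})_{55} = 1/d_{55} = 1/-2 = -1/2

-1/2


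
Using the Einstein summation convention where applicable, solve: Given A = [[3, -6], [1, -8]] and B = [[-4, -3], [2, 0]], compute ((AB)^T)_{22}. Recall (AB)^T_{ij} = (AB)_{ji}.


(AB)^T_{ij} = (AB)_{ji} = sum_k A_{jk} B_{ki}.
For i=2, j=2 we need (AB)_{22}:
A_{21} * B_{12} = 1 * -3 = -3
A_{22} * B_{22} = -8 * 0 = 0
Sum = -3 + 0 = -3

-3


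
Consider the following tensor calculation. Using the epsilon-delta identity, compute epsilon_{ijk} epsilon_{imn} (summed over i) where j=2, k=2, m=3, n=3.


Using the identity: epsilon_{ijk} epsilon_{imn} = delta_{jm} delta_{kn} - delta_{jn} delta_{km}.
delta_{23} = 0
delta_{23} = 0
delta_{23} = 0
delta_{23} = 0
Result = 0 * 0 - 0 * 0 = 0 - 0 = 0

0


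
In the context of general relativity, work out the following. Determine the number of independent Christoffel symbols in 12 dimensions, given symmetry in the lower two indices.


Christoffel symbols Gamma^k_{ij} are symmetric in i,j, so there are d * d(d+1)/2 independent symbols.
d = 12
d(d+1)/2 = 12 * 13 / 2 = 78
Total = 12 * 78 = 936

936


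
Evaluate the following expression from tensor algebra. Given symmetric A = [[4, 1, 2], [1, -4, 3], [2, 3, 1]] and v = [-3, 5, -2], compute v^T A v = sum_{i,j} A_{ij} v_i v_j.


First compute Av:
(Av)_1 = 4*-3 + 1*5 + 2*-2 = -11
(Av)_2 = 1*-3 + -4*5 + 3*-2 = -29
(Av)_3 = 2*-3 + 3*5 + 1*-2 = 7
Av = [-11, -29, 7]
Then v^T (Av) = -3*-11 + 5*-29 + -2*7
= 33 + -145 + -14 = -126

-126


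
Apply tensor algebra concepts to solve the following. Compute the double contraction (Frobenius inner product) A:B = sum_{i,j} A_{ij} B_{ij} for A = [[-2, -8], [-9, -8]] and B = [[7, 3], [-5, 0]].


A:B = sum over all i,j of A_{ij} * B_{ij}.
Row 1: -2*7=-14, -8*3=-24 => row sum = -38
Row 2: -9*-5=45, -8*0=0 => row sum = 45
Total = -38 + 45 = 7

7


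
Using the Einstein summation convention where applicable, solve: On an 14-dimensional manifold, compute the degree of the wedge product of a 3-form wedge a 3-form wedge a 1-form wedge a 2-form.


The degree of a wedge product is the sum of the degrees of the individual forms.
Degrees: 3, 3, 1, 2
Total degree = 3 + 3 + 1 + 2 = 9

9


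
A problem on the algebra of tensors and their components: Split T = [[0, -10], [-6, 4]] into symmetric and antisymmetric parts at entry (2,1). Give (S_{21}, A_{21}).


T_{21} = -6
T_{12} = -10
S_{21} = (-6 + -10)/2 = -16/2 = -8
A_{21} = (-6 - -10)/2 = 4/2 = 2
Check: S + A = -8 + 2 = -6 = T_{21}.

(-8, 2)


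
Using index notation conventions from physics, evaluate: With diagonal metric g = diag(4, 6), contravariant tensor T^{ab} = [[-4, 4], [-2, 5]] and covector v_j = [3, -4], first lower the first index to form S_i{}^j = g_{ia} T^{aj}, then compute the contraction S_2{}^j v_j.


Step 1: lower the first index. For a diagonal metric, g_{ia} T^{aj} = g_{ii} T^{ij} (no sum on i).
g_{22} = 6
S_2{}^1 = 6 * T^{21} = 6 * -2 = -12
S_2{}^2 = 6 * T^{22} = 6 * 5 = 30
Step 2: contract S_2{}^j with v_j.
S_2{}^1 * v_1 = -12 * 3 = -36
S_2{}^2 * v_2 = 30 * -4 = -120
Result = -36 + -120 = -156

-156


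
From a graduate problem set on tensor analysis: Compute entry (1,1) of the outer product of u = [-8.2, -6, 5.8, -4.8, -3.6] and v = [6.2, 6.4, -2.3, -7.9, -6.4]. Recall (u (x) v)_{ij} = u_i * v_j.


The outer product entry T_{ij} = u_i * v_j.
We need i=1, j=1.
u_1 = -8.2, v_1 = 6.2
T_{1,1} = -8.2 * 6.2 = -50.84

-50.84


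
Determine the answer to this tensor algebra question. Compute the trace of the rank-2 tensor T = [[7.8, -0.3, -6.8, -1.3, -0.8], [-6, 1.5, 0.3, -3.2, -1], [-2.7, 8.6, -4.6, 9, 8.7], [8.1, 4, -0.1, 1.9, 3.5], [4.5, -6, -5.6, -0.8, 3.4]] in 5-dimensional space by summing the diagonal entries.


The contraction (trace) of a rank-2 tensor is the sum of its diagonal elements.
Diagonal entries: A[1,1] = 7.8, A[2,2] = 1.5, A[3,3] = -4.6, A[4,4] = 1.9, A[5,5] = 3.4
Tr(A) = 7.8 + 1.5 + -4.6 + 1.9 + 3.4 = 10

10


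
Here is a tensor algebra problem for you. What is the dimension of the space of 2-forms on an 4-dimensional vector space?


The dimension of the space of p-forms on an n-dimensional space is C(n, p).
n = 4, p = 2
C(4, 2) = 4! / (2! * 2!) = 6

6


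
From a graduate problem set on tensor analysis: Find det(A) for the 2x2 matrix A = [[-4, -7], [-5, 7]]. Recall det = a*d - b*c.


For a 2x2 matrix [[a, b], [c, d]], det = a*d - b*c.
a = -4, b = -7, c = -5, d = 7
a*d = -4 * 7 = -28
b*c = -7 * -5 = 35
det = -28 - 35 = -63

-63


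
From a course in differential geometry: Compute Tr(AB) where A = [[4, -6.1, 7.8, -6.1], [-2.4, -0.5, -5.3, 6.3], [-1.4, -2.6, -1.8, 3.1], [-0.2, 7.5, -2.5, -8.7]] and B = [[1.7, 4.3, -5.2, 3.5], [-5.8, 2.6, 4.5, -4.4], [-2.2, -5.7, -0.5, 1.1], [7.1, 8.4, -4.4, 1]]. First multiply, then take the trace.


Tr(AB) = sum_i (AB)_{ii} where (AB)_{ii} = sum_k A_{ik} B_{ki}.
(AB)_{11} = 4*1.7 + -6.1*-5.8 + 7.8*-2.2 + -6.1*7.1 = -18.29
(AB)_{22} = -2.4*4.3 + -0.5*2.6 + -5.3*-5.7 + 6.3*8.4 = 71.51
(AB)_{33} = -1.4*-5.2 + -2.6*4.5 + -1.8*-0.5 + 3.1*-4.4 = -17.16
(AB)_{44} = -0.2*3.5 + 7.5*-4.4 + -2.5*1.1 + -8.7*1 = -45.15
Tr(AB) = -18.29 + 71.51 + -17.16 + -45.15 = -9.09

-9.09


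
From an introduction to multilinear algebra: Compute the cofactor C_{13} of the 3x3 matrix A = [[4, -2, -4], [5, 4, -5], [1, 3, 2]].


To find cofactor C_{13}, delete row 1 and column 3.
The resulting 2x2 submatrix is: [[5, 4], [1, 3]]
Minor M_{13} = 5*3 - 4*1
  = 15 - 4 = 11
Sign = (-1)^(1+3) = (-1)^4 = 1
Cofactor C_{13} = 1 * 11 = 11

11


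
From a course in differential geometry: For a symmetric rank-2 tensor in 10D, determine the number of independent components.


A symmetric rank-2 tensor in d dimensions has d(d+1)/2 independent components.
d = 10
d(d+1)/2 = 10 * 11 / 2 = 110 / 2 = 55

55


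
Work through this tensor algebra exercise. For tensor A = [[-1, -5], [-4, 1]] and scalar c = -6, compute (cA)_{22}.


Scalar multiplication: (cA)_{ij} = c * A_{ij}.
c = -6
A_{22} = 1
(cA)_{22} = -6 * 1 = -6

-6


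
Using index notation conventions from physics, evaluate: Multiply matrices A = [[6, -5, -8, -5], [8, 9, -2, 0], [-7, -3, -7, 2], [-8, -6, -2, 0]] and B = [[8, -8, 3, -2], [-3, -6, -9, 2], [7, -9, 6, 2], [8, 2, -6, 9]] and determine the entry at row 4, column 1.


(AB)_{ij} = sum_k A_{ik} B_{kj}.
For i=4, j=1:
A_{41} * B_{11} = -8 * 8 = -64
A_{42} * B_{21} = -6 * -3 = 18
A_{43} * B_{31} = -2 * 7 = -14
A_{44} * B_{41} = 0 * 8 = 0
Sum = -64 + 18 + -14 + 0 = -60

-60


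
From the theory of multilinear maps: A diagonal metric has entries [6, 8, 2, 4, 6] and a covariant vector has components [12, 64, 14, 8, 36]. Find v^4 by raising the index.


To raise an index with a diagonal metric: v^i = v_i / g_{ii}.
For index 4: v_4 = 8, g_{44} = 4
v^4 = 8 / 4 = 2

2


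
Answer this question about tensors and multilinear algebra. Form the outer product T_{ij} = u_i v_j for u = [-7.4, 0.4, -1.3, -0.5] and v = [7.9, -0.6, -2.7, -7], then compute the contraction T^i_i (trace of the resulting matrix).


The outer product gives T_{ij} = u_i v_j.
The trace (contraction) is Tr(T) = sum_i T_{ii} = sum_i u_i v_i.
Diagonal entries:
T_{11} = u_1 * v_1 = -7.4 * 7.9 = -58.46
T_{22} = u_2 * v_2 = 0.4 * -0.6 = -0.24
T_{33} = u_3 * v_3 = -1.3 * -2.7 = 3.51
T_{44} = u_4 * v_4 = -0.5 * -7 = 3.5
Tr(T) = -58.46 + -0.24 + 3.51 + 3.5 = -51.69

-51.69


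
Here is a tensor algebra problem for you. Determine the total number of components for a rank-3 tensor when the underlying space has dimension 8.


The number of components of a rank-r tensor in d dimensions is d^r.
Here d = 8 and r = 3.
8^3 = 512

512


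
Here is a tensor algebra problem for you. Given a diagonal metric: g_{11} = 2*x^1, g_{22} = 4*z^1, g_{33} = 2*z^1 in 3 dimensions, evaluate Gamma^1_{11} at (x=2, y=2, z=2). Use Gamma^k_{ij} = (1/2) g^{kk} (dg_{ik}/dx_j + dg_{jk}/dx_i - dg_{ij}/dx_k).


For a diagonal metric, Gamma^k_{ij} = (1/2) g^{kk} (dg_{ik}/dx_j + dg_{jk}/dx_i - dg_{ij}/dx_k).
The metric is diagonal, so g_{ab} = 0 for a != b.
At the given point: g_{11} = 4, g_{22} = 8, g_{33} = 4
g^{11} = 1/4
dg_{11}/dx_1 = dg_{11}/dx_1 = 2
dg_{11}/dx_1 = dg_{11}/dx_1 = 2
dg_{11}/dx_1 = dg_{11}/dx_1 = 2
Numerator = 2 + 2 - 2 = 2
Gamma^1_{11} = 2 / (2 * 4) = 1/4

1/4


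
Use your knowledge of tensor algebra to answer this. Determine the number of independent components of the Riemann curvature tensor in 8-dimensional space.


The Riemann tensor in d dimensions has d^2(d^2 - 1)/12 independent components.
d = 8, so d^2 = 64
d^2 - 1 = 63
d^2(d^2 - 1) = 64 * 63 = 4032
Divide by 12: 4032 / 12 = 336

336


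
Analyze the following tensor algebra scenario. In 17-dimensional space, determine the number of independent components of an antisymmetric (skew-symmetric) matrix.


An antisymmetric rank-2 tensor satisfies A_{ij} = -A_{ji}, so diagonal entries are zero.
The independent components are the upper-triangular entries: C(n, 2) = n(n-1)/2.
n = 17
C(17, 2) = 17 * 16 / 2 = 272 / 2 = 136

136


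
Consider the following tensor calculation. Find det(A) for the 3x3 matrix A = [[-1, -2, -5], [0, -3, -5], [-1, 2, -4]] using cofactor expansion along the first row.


Expanding along the first row, det(A) = a11*M_11 - a12*M_12 + a13*M_13, where M_1j is the (1,j) minor.
Minor M_11 = -3*-4 - -5*2 = 22
Minor M_12 = 0*-4 - -5*-1 = -5
Minor M_13 = 0*2 - -3*-1 = -3
det = -1*(22) - -2*(-5) + -5*(-3)
    = -22 - 10 + 15
    = -17

-17


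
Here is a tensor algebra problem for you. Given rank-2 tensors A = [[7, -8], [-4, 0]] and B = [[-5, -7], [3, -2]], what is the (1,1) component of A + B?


Tensor addition is component-wise: (A + B)_{ij} = A_{ij} + B_{ij}.
A_{11} = 7
B_{11} = -5
(A + B)_{11} = 7 + -5 = 2

2


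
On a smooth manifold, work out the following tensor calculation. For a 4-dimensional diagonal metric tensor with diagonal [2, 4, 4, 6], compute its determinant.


For a diagonal metric, the determinant is the product of diagonal entries.
Diagonal entries: 2, 4, 4, 6
det(g) = 2 * 4 * 4 * 6 = 192

192


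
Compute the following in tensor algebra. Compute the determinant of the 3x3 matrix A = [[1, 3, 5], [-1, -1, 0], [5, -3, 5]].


Expanding along the first row, det(A) = a11*M_11 - a12*M_12 + a13*M_13, where M_1j is the (1,j) minor.
Minor M_11 = -1*5 - 0*-3 = -5
Minor M_12 = -1*5 - 0*5 = -5
Minor M_13 = -1*-3 - -1*5 = 8
det = 1*(-5) - 3*(-5) + 5*(8)
    = -5 - -15 + 40
    = 50

50


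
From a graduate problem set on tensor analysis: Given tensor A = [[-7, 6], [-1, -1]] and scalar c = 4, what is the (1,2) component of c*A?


Scalar multiplication: (cA)_{ij} = c * A_{ij}.
c = 4
A_{12} = 6
(cA)_{12} = 4 * 6 = 24

24


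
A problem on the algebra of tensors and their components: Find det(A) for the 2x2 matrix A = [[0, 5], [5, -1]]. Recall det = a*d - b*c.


For a 2x2 matrix [[a, b], [c, d]], det = a*d - b*c.
a = 0, b = 5, c = 5, d = -1
a*d = 0 * -1 = 0
b*c = 5 * 5 = 25
det = 0 - 25 = -25

-25


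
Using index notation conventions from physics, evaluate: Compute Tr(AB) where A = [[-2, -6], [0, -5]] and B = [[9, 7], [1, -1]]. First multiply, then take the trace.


Tr(AB) = sum_i (AB)_{ii} where (AB)_{ii} = sum_k A_{ik} B_{ki}.
(AB)_{11} = -2*9 + -6*1 = -24
(AB)_{22} = 0*7 + -5*-1 = 5
Tr(AB) = -24 + 5 = -19

-19


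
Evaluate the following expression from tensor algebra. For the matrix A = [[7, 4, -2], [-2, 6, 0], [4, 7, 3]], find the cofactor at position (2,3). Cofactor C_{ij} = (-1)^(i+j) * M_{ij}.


To find cofactor C_{23}, delete row 2 and column 3.
The resulting 2x2 submatrix is: [[7, 4], [4, 7]]
Minor M_{23} = 7*7 - 4*4
  = 49 - 16 = 33
Sign = (-1)^(2+3) = (-1)^5 = -1
Cofactor C_{23} = -1 * 33 = -33

-33


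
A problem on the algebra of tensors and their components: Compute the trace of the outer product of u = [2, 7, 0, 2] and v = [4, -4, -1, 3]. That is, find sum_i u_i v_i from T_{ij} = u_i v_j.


The outer product gives T_{ij} = u_i v_j.
The trace (contraction) is Tr(T) = sum_i T_{ii} = sum_i u_i v_i.
Diagonal entries:
T_{11} = u_1 * v_1 = 2 * 4 = 8
T_{22} = u_2 * v_2 = 7 * -4 = -28
T_{33} = u_3 * v_3 = 0 * -1 = 0
T_{44} = u_4 * v_4 = 2 * 3 = 6
Tr(T) = 8 + -28 + 0 + 6 = -14

-14


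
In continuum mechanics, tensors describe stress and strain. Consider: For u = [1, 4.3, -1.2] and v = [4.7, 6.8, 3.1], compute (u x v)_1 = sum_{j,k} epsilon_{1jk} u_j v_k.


(u x v)_1 = sum_{j,k} epsilon_{1jk} u_j v_k. Only permutations of (1,2,3) contribute; the two non-zero terms are:
eps_{123} u_2 v_3 = 1 * 4.3 * 3.1 = 13.33
eps_{132} u_3 v_2 = -1 * -1.2 * 6.8 = 8.16
(u x v)_1 = 21.49

21.49


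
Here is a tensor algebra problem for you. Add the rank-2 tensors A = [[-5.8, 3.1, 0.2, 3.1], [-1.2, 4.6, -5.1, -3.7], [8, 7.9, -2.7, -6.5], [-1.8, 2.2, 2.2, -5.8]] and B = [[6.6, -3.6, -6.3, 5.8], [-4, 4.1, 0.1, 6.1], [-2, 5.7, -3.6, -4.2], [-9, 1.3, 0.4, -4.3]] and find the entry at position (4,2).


Tensor addition is component-wise: (A + B)_{ij} = A_{ij} + B_{ij}.
A_{42} = 2.2
B_{42} = 1.3
(A + B)_{42} = 2.2 + 1.3 = 3.5

3.5


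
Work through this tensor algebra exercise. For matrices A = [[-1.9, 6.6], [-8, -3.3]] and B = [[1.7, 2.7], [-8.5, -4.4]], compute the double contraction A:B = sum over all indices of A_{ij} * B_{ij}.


A:B = sum over all i,j of A_{ij} * B_{ij}.
Row 1: -1.9*1.7=-3.23, 6.6*2.7=17.82 => row sum = 14.59
Row 2: -8*-8.5=68, -3.3*-4.4=14.52 => row sum = 82.52
Total = 14.59 + 82.52 = 97.11

97.11


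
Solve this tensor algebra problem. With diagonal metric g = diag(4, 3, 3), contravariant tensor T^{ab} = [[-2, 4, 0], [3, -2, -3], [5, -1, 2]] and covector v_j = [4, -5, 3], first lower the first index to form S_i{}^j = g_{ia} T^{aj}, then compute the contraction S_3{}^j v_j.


Step 1: lower the first index. For a diagonal metric, g_{ia} T^{aj} = g_{ii} T^{ij} (no sum on i).
g_{33} = 3
S_3{}^1 = 3 * T^{31} = 3 * 5 = 15
S_3{}^2 = 3 * T^{32} = 3 * -1 = -3
S_3{}^3 = 3 * T^{33} = 3 * 2 = 6
Step 2: contract S_3{}^j with v_j.
S_3{}^1 * v_1 = 15 * 4 = 60
S_3{}^2 * v_2 = -3 * -5 = 15
S_3{}^3 * v_3 = 6 * 3 = 18
Result = 60 + 15 + 18 = 93

93


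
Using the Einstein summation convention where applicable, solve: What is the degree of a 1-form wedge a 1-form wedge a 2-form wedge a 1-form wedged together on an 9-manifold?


The degree of a wedge product is the sum of the degrees of the individual forms.
Degrees: 1, 1, 2, 1
Total degree = 1 + 1 + 2 + 1 = 5

5


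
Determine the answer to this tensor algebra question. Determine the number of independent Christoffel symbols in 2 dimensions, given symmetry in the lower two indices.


Christoffel symbols Gamma^k_{ij} are symmetric in i,j, so there are d * d(d+1)/2 independent symbols.
d = 2
d(d+1)/2 = 2 * 3 / 2 = 3
Total = 2 * 3 = 6

6


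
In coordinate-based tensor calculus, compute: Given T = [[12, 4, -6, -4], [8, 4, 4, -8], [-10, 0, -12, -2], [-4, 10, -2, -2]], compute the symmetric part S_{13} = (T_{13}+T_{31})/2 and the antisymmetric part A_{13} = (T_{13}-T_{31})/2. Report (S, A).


T_{13} = -6
T_{31} = -10
S_{13} = (-6 + -10)/2 = -16/2 = -8
A_{13} = (-6 - -10)/2 = 4/2 = 2
Check: S + A = -8 + 2 = -6 = T_{13}.

(-8, 2)


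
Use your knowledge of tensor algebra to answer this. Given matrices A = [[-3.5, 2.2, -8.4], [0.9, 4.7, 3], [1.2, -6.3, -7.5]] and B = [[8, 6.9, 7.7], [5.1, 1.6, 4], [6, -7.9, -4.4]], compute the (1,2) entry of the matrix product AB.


(AB)_{ij} = sum_k A_{ik} B_{kj}.
For i=1, j=2:
A_{11} * B_{12} = -3.5 * 6.9 = -24.15
A_{12} * B_{22} = 2.2 * 1.6 = 3.52
A_{13} * B_{32} = -8.4 * -7.9 = 66.36
Sum = -24.15 + 3.52 + 66.36 = 45.73

45.73


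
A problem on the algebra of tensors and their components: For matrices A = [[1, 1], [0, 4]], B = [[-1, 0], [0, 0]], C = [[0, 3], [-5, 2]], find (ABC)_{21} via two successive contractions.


(ABC)_{21} = sum_m (AB)_{2m} C_{m1}. First compute row 2 of AB.
(AB)_{21} = 0*-1 + 4*0 = 0
(AB)_{22} = 0*0 + 4*0 = 0
Now contract with column 1 of C:
(AB)_{21} * C_{11} = 0 * 0 = 0
(AB)_{22} * C_{21} = 0 * -5 = 0
(ABC)_{21} = 0 + 0 = 0

0


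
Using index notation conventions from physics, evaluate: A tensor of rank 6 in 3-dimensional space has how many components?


The number of components of a rank-r tensor in d dimensions is d^r.
Here d = 3 and r = 6.
3^6 = 729

729


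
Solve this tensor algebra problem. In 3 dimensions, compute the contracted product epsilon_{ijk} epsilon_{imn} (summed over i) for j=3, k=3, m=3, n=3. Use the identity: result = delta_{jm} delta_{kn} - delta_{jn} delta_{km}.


Using the identity: epsilon_{ijk} epsilon_{imn} = delta_{jm} delta_{kn} - delta_{jn} delta_{km}.
delta_{33} = 1
delta_{33} = 1
delta_{33} = 1
delta_{33} = 1
Result = 1 * 1 - 1 * 1 = 1 - 1 = 0

0


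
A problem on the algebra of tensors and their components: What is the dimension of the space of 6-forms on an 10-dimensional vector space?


The dimension of the space of p-forms on an n-dimensional space is C(n, p).
n = 10, p = 6
C(10, 6) = 10! / (6! * 4!) = 210

210


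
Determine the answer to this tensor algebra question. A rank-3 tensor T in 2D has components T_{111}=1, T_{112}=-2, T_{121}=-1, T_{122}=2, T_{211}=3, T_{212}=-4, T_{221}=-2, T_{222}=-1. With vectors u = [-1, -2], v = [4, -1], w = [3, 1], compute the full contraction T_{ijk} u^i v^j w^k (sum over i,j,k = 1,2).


S = sum over i,j,k of T_{ijk} u_i v_j w_k. Expanding all 8 terms:
T_{111}*u_1*v_1*w_1 = 1*-1*4*3 = -12  (running total: -12)
T_{112}*u_1*v_1*w_2 = -2*-1*4*1 = 8  (running total: -4)
T_{121}*u_1*v_2*w_1 = -1*-1*-1*3 = -3  (running total: -7)
T_{122}*u_1*v_2*w_2 = 2*-1*-1*1 = 2  (running total: -5)
T_{211}*u_2*v_1*w_1 = 3*-2*4*3 = -72  (running total: -77)
T_{212}*u_2*v_1*w_2 = -4*-2*4*1 = 32  (running total: -45)
T_{221}*u_2*v_2*w_1 = -2*-2*-1*3 = -12  (running total: -57)
T_{222}*u_2*v_2*w_2 = -1*-2*-1*1 = -2  (running total: -59)
S = -59

-59


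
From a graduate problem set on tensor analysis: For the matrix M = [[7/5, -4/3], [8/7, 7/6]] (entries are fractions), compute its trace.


The trace is the sum of diagonal entries.
Diagonal: M[1,1] = 7/5, M[2,2] = 7/6
Tr(M) = 7/5 + 7/6
Computing step by step:
After adding M[1,1]: 7/5
After adding M[2,2]: 77/30
Tr(M) = 77/30

77/30


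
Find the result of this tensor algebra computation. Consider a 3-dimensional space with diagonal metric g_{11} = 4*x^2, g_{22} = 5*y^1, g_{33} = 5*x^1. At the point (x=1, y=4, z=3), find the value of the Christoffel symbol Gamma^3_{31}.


For a diagonal metric, Gamma^k_{ij} = (1/2) g^{kk} (dg_{ik}/dx_j + dg_{jk}/dx_i - dg_{ij}/dx_k).
The metric is diagonal, so g_{ab} = 0 for a != b.
At the given point: g_{11} = 4, g_{22} = 20, g_{33} = 5
g^{33} = 1/5
dg_{33}/dx_1 = dg_{33}/dx_1 = 5
dg_{13}/dx_3 = 0 (off-diagonal)
dg_{31}/dx_3 = 0 (off-diagonal)
Numerator = 5 + 0 - 0 = 5
Gamma^3_{31} = 5 / (2 * 5) = 1/2

1/2


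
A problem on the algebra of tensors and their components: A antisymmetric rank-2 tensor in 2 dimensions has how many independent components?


A antisymmetric rank-2 tensor in d dimensions has d(d-1)/2 independent components.
d = 2
d(d-1)/2 = 2 * 1 / 2 = 2 / 2 = 1

1


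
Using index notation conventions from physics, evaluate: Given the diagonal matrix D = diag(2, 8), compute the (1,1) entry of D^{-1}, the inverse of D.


For a diagonal matrix, the inverse has entries (D^{-1})_{ii} = 1/d_{ii}.
The diagonal entries are: d_{11} = 2, d_{22} = 8
We need (D^{-1})_{11} = 1/d_{11} = 1/2 = 1/2

1/2


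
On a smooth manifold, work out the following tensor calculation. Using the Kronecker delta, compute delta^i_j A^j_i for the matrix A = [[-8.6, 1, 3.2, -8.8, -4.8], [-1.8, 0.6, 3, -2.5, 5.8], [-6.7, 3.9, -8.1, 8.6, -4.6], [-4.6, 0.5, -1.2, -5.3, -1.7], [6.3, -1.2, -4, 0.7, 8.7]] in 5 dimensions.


The contraction (trace) of a rank-2 tensor is the sum of its diagonal elements.
Diagonal entries: A[1,1] = -8.6, A[2,2] = 0.6, A[3,3] = -8.1, A[4,4] = -5.3, A[5,5] = 8.7
Tr(A) = -8.6 + 0.6 + -8.1 + -5.3 + 8.7 = -12.7

-12.7


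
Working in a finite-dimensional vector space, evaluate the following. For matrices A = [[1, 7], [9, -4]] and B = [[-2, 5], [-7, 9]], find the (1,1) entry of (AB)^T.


(AB)^T_{ij} = (AB)_{ji} = sum_k A_{jk} B_{ki}.
For i=1, j=1 we need (AB)_{11}:
A_{11} * B_{11} = 1 * -2 = -2
A_{12} * B_{21} = 7 * -7 = -49
Sum = -2 + -49 = -51

-51


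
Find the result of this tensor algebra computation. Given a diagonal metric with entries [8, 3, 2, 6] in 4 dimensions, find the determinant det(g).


For a diagonal metric, the determinant is the product of diagonal entries.
Diagonal entries: 8, 3, 2, 6
det(g) = 8 * 3 * 2 * 6 = 288

288


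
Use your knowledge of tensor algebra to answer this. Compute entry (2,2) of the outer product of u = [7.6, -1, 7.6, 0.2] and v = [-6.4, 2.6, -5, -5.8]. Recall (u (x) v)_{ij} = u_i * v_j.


The outer product entry T_{ij} = u_i * v_j.
We need i=2, j=2.
u_2 = -1, v_2 = 2.6
T_{2,2} = -1 * 2.6 = -2.6

-2.6


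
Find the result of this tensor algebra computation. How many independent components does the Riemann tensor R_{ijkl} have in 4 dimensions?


The Riemann tensor in d dimensions has d^2(d^2 - 1)/12 independent components.
d = 4, so d^2 = 16
d^2 - 1 = 15
d^2(d^2 - 1) = 16 * 15 = 240
Divide by 12: 240 / 12 = 20

20


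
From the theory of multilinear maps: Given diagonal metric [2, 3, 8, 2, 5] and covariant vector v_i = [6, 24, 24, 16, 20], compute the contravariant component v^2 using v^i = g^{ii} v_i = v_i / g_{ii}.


To raise an index with a diagonal metric: v^i = v_i / g_{ii}.
For index 2: v_2 = 24, g_{22} = 3
v^2 = 24 / 3 = 8

8


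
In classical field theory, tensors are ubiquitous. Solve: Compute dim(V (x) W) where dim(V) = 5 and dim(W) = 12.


The dimension of a tensor product is the product of dimensions.
dim(V) = 5, dim(W) = 12
dim(V (x) W) = 5 * 12 = 60

60


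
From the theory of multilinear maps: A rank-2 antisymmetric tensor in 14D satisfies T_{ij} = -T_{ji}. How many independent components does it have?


An antisymmetric rank-2 tensor satisfies A_{ij} = -A_{ji}, so diagonal entries are zero.
The independent components are the upper-triangular entries: C(n, 2) = n(n-1)/2.
n = 14
C(14, 2) = 14 * 13 / 2 = 182 / 2 = 91

91


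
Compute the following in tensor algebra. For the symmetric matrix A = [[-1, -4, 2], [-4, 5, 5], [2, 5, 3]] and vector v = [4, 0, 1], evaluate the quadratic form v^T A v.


First compute Av:
(Av)_1 = -1*4 + -4*0 + 2*1 = -2
(Av)_2 = -4*4 + 5*0 + 5*1 = -11
(Av)_3 = 2*4 + 5*0 + 3*1 = 11
Av = [-2, -11, 11]
Then v^T (Av) = 4*-2 + 0*-11 + 1*11
= -8 + 0 + 11 = 3

3


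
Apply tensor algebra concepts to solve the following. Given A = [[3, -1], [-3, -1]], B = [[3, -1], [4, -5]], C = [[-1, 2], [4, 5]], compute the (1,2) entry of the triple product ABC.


(ABC)_{12} = sum_m (AB)_{1m} C_{m2}. First compute row 1 of AB.
(AB)_{11} = 3*3 + -1*4 = 5
(AB)_{12} = 3*-1 + -1*-5 = 2
Now contract with column 2 of C:
(AB)_{11} * C_{12} = 5 * 2 = 10
(AB)_{12} * C_{22} = 2 * 5 = 10
(ABC)_{12} = 10 + 10 = 20

20


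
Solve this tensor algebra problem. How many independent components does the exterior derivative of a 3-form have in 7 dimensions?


The exterior derivative of a p-form is a (p+1)-form.
Its number of independent components is C(n, p+1).
n = 7, p+1 = 4
C(7, 4) = 35

35


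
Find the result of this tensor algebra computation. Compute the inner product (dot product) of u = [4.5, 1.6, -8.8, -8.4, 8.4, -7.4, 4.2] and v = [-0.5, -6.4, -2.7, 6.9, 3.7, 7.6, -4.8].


The inner product u . v = sum of u_i * v_i.
Term-by-term: 4.5 * -0.5, 1.6 * -6.4, -8.8 * -2.7, -8.4 * 6.9, 8.4 * 3.7, -7.4 * 7.6, 4.2 * -4.8
Products: -2.25, -10.24, 23.76, -57.96, 31.08, -56.24, -20.16
Sum = -2.25 + -10.24 + 23.76 + -57.96 + 31.08 + -56.24 + -20.16 = -92.01

-92.01


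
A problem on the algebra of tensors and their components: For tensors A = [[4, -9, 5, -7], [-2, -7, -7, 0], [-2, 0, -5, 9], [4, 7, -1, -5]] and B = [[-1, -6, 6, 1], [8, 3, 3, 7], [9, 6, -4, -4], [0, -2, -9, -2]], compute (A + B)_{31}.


Tensor addition is component-wise: (A + B)_{ij} = A_{ij} + B_{ij}.
A_{31} = -2
B_{31} = 9
(A + B)_{31} = -2 + 9 = 7

7


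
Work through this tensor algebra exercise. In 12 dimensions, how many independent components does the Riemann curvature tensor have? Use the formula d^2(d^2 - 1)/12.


The Riemann tensor in d dimensions has d^2(d^2 - 1)/12 independent components.
d = 12, so d^2 = 144
d^2 - 1 = 143
d^2(d^2 - 1) = 144 * 143 = 20592
Divide by 12: 20592 / 12 = 1716

1716


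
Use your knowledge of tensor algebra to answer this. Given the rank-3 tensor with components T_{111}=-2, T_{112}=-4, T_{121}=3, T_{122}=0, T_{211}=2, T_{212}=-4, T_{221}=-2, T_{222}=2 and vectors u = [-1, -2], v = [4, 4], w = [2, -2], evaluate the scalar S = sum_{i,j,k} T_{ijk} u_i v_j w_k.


S = sum over i,j,k of T_{ijk} u_i v_j w_k. Expanding all 8 terms:
T_{111}*u_1*v_1*w_1 = -2*-1*4*2 = 16  (running total: 16)
T_{112}*u_1*v_1*w_2 = -4*-1*4*-2 = -32  (running total: -16)
T_{121}*u_1*v_2*w_1 = 3*-1*4*2 = -24  (running total: -40)
T_{122}*u_1*v_2*w_2 = 0*-1*4*-2 = 0  (running total: -40)
T_{211}*u_2*v_1*w_1 = 2*-2*4*2 = -32  (running total: -72)
T_{212}*u_2*v_1*w_2 = -4*-2*4*-2 = -64  (running total: -136)
T_{221}*u_2*v_2*w_1 = -2*-2*4*2 = 32  (running total: -104)
T_{222}*u_2*v_2*w_2 = 2*-2*4*-2 = 32  (running total: -72)
S = -72

-72


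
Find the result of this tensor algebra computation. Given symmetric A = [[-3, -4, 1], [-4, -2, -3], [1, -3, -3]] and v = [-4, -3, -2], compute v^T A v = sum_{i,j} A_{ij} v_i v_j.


First compute Av:
(Av)_1 = -3*-4 + -4*-3 + 1*-2 = 22
(Av)_2 = -4*-4 + -2*-3 + -3*-2 = 28
(Av)_3 = 1*-4 + -3*-3 + -3*-2 = 11
Av = [22, 28, 11]
Then v^T (Av) = -4*22 + -3*28 + -2*11
= -88 + -84 + -22 = -194

-194


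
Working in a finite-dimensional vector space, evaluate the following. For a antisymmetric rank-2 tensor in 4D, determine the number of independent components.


A antisymmetric rank-2 tensor in d dimensions has d(d-1)/2 independent components.
d = 4
d(d-1)/2 = 4 * 3 / 2 = 12 / 2 = 6

6


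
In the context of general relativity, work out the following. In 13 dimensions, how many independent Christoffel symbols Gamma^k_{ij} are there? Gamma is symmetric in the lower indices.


Christoffel symbols Gamma^k_{ij} are symmetric in i,j, so there are d * d(d+1)/2 independent symbols.
d = 13
d(d+1)/2 = 13 * 14 / 2 = 91
Total = 13 * 91 = 1183

1183


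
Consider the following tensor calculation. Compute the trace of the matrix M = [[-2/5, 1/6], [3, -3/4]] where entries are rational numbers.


The trace is the sum of diagonal entries.
Diagonal: M[1,1] = -2/5, M[2,2] = -3/4
Tr(M) = -2/5 + -3/4
Computing step by step:
After adding M[1,1]: -2/5
After adding M[2,2]: -23/20
Tr(M) = -23/20

-23/20
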